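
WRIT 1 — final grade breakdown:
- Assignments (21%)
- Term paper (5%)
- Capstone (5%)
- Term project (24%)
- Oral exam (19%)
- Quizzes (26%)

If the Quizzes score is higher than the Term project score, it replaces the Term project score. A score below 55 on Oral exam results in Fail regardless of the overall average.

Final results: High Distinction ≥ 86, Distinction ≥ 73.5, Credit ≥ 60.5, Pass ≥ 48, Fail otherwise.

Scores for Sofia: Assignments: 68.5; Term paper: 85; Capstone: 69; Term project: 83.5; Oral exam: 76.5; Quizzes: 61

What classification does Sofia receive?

Credit

Quizzes (61) ≤ Term project (83.5), so Term project stays at 83.5.
Oral exam score 76.5 ≥ 55: minimum met.
Weighted total:
  Assignments 68.5 × 0.21 = 14.385
  Term paper 85 × 0.05 = 4.25
  Capstone 69 × 0.05 = 3.45
  Term project 83.5 × 0.24 = 20.04
  Oral exam 76.5 × 0.19 = 14.535
  Quizzes 61 × 0.26 = 15.86
Sum = 72.52
72.52 is ≥ 60.5 and < 73.5 → Credit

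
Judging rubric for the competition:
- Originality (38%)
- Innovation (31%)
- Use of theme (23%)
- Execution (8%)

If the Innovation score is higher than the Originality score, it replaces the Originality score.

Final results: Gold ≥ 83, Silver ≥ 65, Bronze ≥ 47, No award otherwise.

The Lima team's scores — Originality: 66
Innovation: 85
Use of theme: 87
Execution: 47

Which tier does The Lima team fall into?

Silver

Innovation (85) > Originality (66), so Originality counts as 85.
Weighted total:
  Originality 85 × 0.38 = 32.3
  Innovation 85 × 0.31 = 26.35
  Use of theme 87 × 0.23 = 20.01
  Execution 47 × 0.08 = 3.76
Sum = 82.42
82.42 is ≥ 65 and < 83 → Silver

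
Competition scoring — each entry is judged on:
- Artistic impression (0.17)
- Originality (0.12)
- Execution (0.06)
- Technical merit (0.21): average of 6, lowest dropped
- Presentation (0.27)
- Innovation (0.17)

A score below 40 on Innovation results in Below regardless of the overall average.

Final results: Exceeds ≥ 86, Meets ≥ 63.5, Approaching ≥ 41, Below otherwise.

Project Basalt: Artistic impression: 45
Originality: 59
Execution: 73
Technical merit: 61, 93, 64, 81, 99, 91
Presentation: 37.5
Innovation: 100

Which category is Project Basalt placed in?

Meets

Technical merit: drop 61 → average of remaining 5 = 428/5 = 85.6
Innovation score 100 ≥ 40: minimum met.
Weighted total:
  Artistic impression 45 × 0.17 = 7.65
  Originality 59 × 0.12 = 7.08
  Execution 73 × 0.06 = 4.38
  Technical merit 85.6 × 0.21 = 17.976
  Presentation 37.5 × 0.27 = 10.125
  Innovation 100 × 0.17 = 17
Sum = 64.211
64.211 is ≥ 63.5 and < 86 → Meets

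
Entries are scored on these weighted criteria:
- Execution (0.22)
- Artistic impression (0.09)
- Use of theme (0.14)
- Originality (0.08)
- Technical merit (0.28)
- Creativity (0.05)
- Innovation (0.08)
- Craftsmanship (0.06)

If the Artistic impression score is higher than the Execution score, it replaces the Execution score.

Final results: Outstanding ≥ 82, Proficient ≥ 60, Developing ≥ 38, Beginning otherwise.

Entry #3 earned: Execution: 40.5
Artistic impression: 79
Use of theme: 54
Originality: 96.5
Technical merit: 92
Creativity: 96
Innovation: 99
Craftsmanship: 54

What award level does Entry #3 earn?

Proficient

Artistic impression (79) > Execution (40.5), so Execution counts as 79.
Weighted total:
  Execution 79 × 0.22 = 17.38
  Artistic impression 79 × 0.09 = 7.11
  Use of theme 54 × 0.14 = 7.56
  Originality 96.5 × 0.08 = 7.72
  Technical merit 92 × 0.28 = 25.76
  Creativity 96 × 0.05 = 4.8
  Innovation 99 × 0.08 = 7.92
  Craftsmanship 54 × 0.06 = 3.24
Sum = 81.49
81.49 is ≥ 60 and < 82 → Proficient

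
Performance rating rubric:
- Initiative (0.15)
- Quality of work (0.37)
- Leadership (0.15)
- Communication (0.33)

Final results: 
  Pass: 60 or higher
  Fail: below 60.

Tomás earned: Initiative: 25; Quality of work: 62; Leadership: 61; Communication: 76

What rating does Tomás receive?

Weighted total:
  Initiative 25 × 0.15 = 3.75
  Quality of work 62 × 0.37 = 22.94
  Leadership 61 × 0.15 = 9.15
  Communication 76 × 0.33 = 25.08
Sum = 60.92
60.92 ≥ 60 → Pass

Pass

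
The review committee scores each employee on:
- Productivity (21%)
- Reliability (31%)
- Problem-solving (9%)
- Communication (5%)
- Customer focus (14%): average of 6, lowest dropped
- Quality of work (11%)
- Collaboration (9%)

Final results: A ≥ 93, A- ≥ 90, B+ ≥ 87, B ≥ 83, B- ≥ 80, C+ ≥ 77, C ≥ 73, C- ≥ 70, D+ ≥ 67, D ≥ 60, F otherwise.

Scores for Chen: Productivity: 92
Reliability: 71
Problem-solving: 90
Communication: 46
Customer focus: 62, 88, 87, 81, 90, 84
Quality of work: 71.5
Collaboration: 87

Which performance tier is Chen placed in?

Customer focus: drop 62 → average of remaining 5 = 430/5 = 86
Weighted total:
  Productivity 92 × 0.21 = 19.32
  Reliability 71 × 0.31 = 22.01
  Problem-solving 90 × 0.09 = 8.1
  Communication 46 × 0.05 = 2.3
  Customer focus 86 × 0.14 = 12.04
  Quality of work 71.5 × 0.11 = 7.865
  Collaboration 87 × 0.09 = 7.83
Sum = 79.465
79.465 is ≥ 77 and < 80 → C+

C+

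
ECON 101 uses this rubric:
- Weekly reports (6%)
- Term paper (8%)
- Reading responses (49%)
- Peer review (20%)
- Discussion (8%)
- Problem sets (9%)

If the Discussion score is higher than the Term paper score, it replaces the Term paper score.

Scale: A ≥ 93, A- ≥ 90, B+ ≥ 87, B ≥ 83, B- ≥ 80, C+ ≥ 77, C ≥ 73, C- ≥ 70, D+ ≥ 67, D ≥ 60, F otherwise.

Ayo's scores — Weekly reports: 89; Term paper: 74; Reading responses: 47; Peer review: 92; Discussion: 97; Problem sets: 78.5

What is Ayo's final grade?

D+

Discussion (97) > Term paper (74), so Term paper counts as 97.
Weighted total:
  Weekly reports 89 × 0.06 = 5.34
  Term paper 97 × 0.08 = 7.76
  Reading responses 47 × 0.49 = 23.03
  Peer review 92 × 0.2 = 18.4
  Discussion 97 × 0.08 = 7.76
  Problem sets 78.5 × 0.09 = 7.065
Sum = 69.355
69.355 is ≥ 67 and < 70 → D+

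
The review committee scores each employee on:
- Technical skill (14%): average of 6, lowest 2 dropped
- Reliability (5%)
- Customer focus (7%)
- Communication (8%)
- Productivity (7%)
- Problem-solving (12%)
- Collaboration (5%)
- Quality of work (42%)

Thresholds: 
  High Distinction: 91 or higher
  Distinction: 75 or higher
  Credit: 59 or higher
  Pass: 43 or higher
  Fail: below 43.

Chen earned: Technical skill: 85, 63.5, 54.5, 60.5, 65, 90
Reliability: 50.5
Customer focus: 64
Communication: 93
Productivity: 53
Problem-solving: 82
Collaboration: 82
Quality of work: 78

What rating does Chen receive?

Technical skill: drop 54.5, 60.5 → average of remaining 4 = 303.5/4 = 75.875
Weighted total:
  Technical skill 75.875 × 0.14 = 10.6225
  Reliability 50.5 × 0.05 = 2.525
  Customer focus 64 × 0.07 = 4.48
  Communication 93 × 0.08 = 7.44
  Productivity 53 × 0.07 = 3.71
  Problem-solving 82 × 0.12 = 9.84
  Collaboration 82 × 0.05 = 4.1
  Quality of work 78 × 0.42 = 32.76
Sum = 75.4775
75.4775 is ≥ 75 and < 91 → Distinction

Distinction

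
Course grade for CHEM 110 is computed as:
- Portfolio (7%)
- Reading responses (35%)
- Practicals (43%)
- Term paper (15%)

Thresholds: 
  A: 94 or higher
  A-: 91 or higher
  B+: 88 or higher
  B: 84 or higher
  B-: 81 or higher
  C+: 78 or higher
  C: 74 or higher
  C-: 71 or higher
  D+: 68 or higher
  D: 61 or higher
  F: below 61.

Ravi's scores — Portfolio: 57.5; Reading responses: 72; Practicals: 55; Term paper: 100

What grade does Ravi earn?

D

Weighted total:
  Portfolio 57.5 × 0.07 = 4.025
  Reading responses 72 × 0.35 = 25.2
  Practicals 55 × 0.43 = 23.65
  Term paper 100 × 0.15 = 15
Sum = 67.875
67.875 is ≥ 61 and < 68 → D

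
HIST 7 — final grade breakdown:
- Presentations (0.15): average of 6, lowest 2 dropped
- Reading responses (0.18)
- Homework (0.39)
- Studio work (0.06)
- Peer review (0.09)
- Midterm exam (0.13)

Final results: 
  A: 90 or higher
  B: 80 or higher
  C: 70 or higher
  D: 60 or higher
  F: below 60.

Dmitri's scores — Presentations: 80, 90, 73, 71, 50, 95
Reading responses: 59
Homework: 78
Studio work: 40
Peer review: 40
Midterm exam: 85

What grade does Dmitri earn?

Presentations: drop 50, 71 → average of remaining 4 = 338/4 = 84.5
Weighted total:
  Presentations 84.5 × 0.15 = 12.675
  Reading responses 59 × 0.18 = 10.62
  Homework 78 × 0.39 = 30.42
  Studio work 40 × 0.06 = 2.4
  Peer review 40 × 0.09 = 3.6
  Midterm exam 85 × 0.13 = 11.05
Sum = 70.765
70.765 is ≥ 70 and < 80 → C

C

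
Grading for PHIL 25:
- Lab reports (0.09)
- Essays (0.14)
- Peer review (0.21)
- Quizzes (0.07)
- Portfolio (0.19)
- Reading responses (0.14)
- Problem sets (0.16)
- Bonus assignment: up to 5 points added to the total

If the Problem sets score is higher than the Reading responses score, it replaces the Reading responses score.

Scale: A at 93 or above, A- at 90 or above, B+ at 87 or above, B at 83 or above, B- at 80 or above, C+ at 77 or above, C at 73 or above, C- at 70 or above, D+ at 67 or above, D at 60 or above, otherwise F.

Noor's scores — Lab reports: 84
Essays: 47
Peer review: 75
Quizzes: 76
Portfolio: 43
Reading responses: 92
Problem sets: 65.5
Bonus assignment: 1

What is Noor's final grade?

D+

Problem sets (65.5) ≤ Reading responses (92), so Reading responses stays at 92.
Weighted total:
  Lab reports 84 × 0.09 = 7.56
  Essays 47 × 0.14 = 6.58
  Peer review 75 × 0.21 = 15.75
  Quizzes 76 × 0.07 = 5.32
  Portfolio 43 × 0.19 = 8.17
  Reading responses 92 × 0.14 = 12.88
  Problem sets 65.5 × 0.16 = 10.48
Sum = 66.74
Bonus assignment: 66.74 + 1 = 67.74
67.74 is ≥ 67 and < 70 → D+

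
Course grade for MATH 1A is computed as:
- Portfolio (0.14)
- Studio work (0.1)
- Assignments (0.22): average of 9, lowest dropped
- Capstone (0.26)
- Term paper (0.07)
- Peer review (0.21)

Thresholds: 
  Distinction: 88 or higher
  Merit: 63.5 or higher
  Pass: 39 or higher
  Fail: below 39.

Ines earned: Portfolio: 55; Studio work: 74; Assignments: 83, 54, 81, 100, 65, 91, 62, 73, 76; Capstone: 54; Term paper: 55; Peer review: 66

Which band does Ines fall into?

Assignments: drop 54 → average of remaining 8 = 631/8 = 78.875
Weighted total:
  Portfolio 55 × 0.14 = 7.7
  Studio work 74 × 0.1 = 7.4
  Assignments 78.875 × 0.22 = 17.3525
  Capstone 54 × 0.26 = 14.04
  Term paper 55 × 0.07 = 3.85
  Peer review 66 × 0.21 = 13.86
Sum = 64.2025
64.2025 is ≥ 63.5 and < 88 → Merit

Merit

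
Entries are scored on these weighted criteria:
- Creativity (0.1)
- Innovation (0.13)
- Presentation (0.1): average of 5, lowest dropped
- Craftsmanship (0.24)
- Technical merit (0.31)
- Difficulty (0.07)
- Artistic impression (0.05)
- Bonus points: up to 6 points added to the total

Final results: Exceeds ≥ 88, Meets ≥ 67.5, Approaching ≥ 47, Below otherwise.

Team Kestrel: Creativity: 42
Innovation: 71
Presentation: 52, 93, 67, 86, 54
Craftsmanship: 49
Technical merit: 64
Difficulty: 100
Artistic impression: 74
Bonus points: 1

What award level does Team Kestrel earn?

Approaching

Presentation: drop 52 → average of remaining 4 = 300/4 = 75
Weighted total:
  Creativity 42 × 0.1 = 4.2
  Innovation 71 × 0.13 = 9.23
  Presentation 75 × 0.1 = 7.5
  Craftsmanship 49 × 0.24 = 11.76
  Technical merit 64 × 0.31 = 19.84
  Difficulty 100 × 0.07 = 7
  Artistic impression 74 × 0.05 = 3.7
Sum = 63.23
Bonus points: 63.23 + 1 = 64.23
64.23 is ≥ 47 and < 67.5 → Approaching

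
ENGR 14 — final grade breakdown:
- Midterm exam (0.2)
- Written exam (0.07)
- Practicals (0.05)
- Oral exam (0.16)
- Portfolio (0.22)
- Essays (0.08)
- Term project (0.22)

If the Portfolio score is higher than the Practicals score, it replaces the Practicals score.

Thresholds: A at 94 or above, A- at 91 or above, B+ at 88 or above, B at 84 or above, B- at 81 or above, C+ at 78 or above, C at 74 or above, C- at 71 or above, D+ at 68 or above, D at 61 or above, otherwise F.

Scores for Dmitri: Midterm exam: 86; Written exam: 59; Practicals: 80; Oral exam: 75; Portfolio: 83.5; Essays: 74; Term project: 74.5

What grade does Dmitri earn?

C+

Portfolio (83.5) > Practicals (80), so Practicals counts as 83.5.
Weighted total:
  Midterm exam 86 × 0.2 = 17.2
  Written exam 59 × 0.07 = 4.13
  Practicals 83.5 × 0.05 = 4.175
  Oral exam 75 × 0.16 = 12
  Portfolio 83.5 × 0.22 = 18.37
  Essays 74 × 0.08 = 5.92
  Term project 74.5 × 0.22 = 16.39
Sum = 78.185
78.185 is ≥ 78 and < 81 → C+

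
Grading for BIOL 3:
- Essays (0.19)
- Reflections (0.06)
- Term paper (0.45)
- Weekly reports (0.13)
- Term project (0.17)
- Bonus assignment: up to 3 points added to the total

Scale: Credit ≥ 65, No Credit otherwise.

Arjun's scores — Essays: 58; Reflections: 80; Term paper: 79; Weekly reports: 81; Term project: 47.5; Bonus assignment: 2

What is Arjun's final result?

Credit

Weighted total:
  Essays 58 × 0.19 = 11.02
  Reflections 80 × 0.06 = 4.8
  Term paper 79 × 0.45 = 35.55
  Weekly reports 81 × 0.13 = 10.53
  Term project 47.5 × 0.17 = 8.075
Sum = 69.975
Bonus assignment: 69.975 + 2 = 71.975
71.975 ≥ 65 → Credit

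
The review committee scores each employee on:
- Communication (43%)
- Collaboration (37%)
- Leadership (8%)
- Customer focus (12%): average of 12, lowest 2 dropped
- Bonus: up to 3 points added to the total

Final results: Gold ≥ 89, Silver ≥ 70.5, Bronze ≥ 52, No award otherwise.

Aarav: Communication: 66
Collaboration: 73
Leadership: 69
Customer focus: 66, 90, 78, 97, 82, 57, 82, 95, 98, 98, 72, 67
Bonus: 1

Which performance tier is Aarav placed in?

Customer focus: drop 57, 66 → average of remaining 10 = 859/10 = 85.9
Weighted total:
  Communication 66 × 0.43 = 28.38
  Collaboration 73 × 0.37 = 27.01
  Leadership 69 × 0.08 = 5.52
  Customer focus 85.9 × 0.12 = 10.308
Sum = 71.218
Bonus: 71.218 + 1 = 72.218
72.218 is ≥ 70.5 and < 89 → Silver

Silver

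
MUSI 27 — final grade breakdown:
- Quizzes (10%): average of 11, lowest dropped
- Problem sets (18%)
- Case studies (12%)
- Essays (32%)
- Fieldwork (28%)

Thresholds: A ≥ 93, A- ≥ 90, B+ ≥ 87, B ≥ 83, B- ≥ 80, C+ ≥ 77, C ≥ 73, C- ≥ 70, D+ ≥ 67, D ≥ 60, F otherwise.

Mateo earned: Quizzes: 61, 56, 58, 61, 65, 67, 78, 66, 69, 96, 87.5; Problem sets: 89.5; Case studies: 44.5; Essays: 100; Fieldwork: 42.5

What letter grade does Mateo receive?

Quizzes: drop 56 → average of remaining 10 = 708.5/10 = 70.85
Weighted total:
  Quizzes 70.85 × 0.1 = 7.085
  Problem sets 89.5 × 0.18 = 16.11
  Case studies 44.5 × 0.12 = 5.34
  Essays 100 × 0.32 = 32
  Fieldwork 42.5 × 0.28 = 11.9
Sum = 72.435
72.435 is ≥ 70 and < 73 → C-

C-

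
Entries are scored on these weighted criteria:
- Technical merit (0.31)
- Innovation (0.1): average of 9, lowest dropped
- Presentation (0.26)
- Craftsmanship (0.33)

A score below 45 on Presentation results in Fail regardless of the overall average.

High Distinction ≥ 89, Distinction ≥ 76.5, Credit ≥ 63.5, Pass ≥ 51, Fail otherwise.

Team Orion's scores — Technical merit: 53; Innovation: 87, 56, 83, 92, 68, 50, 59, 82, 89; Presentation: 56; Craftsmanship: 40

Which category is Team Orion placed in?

Pass

Innovation: drop 50 → average of remaining 8 = 616/8 = 77
Presentation score 56 ≥ 45: minimum met.
Weighted total:
  Technical merit 53 × 0.31 = 16.43
  Innovation 77 × 0.1 = 7.7
  Presentation 56 × 0.26 = 14.56
  Craftsmanship 40 × 0.33 = 13.2
Sum = 51.89
51.89 is ≥ 51 and < 63.5 → Pass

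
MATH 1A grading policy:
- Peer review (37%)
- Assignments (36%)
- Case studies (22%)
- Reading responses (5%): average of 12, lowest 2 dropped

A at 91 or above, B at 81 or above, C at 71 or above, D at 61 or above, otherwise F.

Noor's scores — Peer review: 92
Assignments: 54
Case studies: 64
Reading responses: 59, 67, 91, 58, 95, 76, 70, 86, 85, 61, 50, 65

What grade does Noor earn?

Reading responses: drop 50, 58 → average of remaining 10 = 755/10 = 75.5
Weighted total:
  Peer review 92 × 0.37 = 34.04
  Assignments 54 × 0.36 = 19.44
  Case studies 64 × 0.22 = 14.08
  Reading responses 75.5 × 0.05 = 3.775
Sum = 71.335
71.335 is ≥ 71 and < 81 → C

C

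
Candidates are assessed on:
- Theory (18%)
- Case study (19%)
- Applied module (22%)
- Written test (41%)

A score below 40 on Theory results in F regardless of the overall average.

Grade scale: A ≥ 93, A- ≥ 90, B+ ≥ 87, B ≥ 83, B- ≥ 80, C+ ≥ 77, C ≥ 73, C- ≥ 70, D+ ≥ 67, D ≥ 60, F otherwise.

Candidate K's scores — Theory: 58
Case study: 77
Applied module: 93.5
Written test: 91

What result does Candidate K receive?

Theory score 58 ≥ 40: minimum met.
Weighted total:
  Theory 58 × 0.18 = 10.44
  Case study 77 × 0.19 = 14.63
  Applied module 93.5 × 0.22 = 20.57
  Written test 91 × 0.41 = 37.31
Sum = 82.95
82.95 is ≥ 80 and < 83 → B-

B-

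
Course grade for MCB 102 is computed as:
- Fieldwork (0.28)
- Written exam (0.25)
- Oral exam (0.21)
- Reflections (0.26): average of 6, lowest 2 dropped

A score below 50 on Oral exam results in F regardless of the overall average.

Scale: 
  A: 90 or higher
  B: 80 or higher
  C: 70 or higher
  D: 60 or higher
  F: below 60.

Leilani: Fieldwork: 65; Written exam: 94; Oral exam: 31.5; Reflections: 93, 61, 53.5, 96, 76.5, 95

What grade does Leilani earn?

F

Reflections: drop 53.5, 61 → average of remaining 4 = 360.5/4 = 90.125
Oral exam score 31.5 < 50: minimum not met.
Weighted total:
  Fieldwork 65 × 0.28 = 18.2
  Written exam 94 × 0.25 = 23.5
  Oral exam 31.5 × 0.21 = 6.615
  Reflections 90.125 × 0.26 = 23.4325
Sum = 71.7475
Because the Oral exam minimum was not met, the result is F.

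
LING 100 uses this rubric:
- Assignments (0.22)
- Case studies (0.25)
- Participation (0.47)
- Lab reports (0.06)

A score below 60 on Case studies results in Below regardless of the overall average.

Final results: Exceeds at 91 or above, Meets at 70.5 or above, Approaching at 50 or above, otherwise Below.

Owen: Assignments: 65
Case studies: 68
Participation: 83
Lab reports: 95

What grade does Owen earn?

Meets

Case studies score 68 ≥ 60: minimum met.
Weighted total:
  Assignments 65 × 0.22 = 14.3
  Case studies 68 × 0.25 = 17
  Participation 83 × 0.47 = 39.01
  Lab reports 95 × 0.06 = 5.7
Sum = 76.01
76.01 is ≥ 70.5 and < 91 → Meets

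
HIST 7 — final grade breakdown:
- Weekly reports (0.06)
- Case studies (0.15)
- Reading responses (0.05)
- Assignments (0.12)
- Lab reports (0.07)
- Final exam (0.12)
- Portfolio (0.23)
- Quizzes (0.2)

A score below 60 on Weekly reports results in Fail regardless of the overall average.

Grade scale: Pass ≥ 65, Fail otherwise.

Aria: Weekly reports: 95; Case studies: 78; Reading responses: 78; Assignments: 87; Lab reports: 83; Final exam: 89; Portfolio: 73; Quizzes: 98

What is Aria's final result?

Pass

Weekly reports score 95 ≥ 60: minimum met.
Weighted total:
  Weekly reports 95 × 0.06 = 5.7
  Case studies 78 × 0.15 = 11.7
  Reading responses 78 × 0.05 = 3.9
  Assignments 87 × 0.12 = 10.44
  Lab reports 83 × 0.07 = 5.81
  Final exam 89 × 0.12 = 10.68
  Portfolio 73 × 0.23 = 16.79
  Quizzes 98 × 0.2 = 19.6
Sum = 84.62
84.62 ≥ 65 → Pass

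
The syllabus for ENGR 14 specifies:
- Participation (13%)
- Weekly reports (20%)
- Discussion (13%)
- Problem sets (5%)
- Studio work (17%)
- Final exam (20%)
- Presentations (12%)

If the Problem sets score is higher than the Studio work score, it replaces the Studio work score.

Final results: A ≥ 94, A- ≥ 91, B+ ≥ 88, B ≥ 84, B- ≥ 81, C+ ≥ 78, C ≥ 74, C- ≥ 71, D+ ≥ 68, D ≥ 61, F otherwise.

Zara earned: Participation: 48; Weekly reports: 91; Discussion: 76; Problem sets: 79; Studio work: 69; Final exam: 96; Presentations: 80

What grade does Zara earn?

C+

Problem sets (79) > Studio work (69), so Studio work counts as 79.
Weighted total:
  Participation 48 × 0.13 = 6.24
  Weekly reports 91 × 0.2 = 18.2
  Discussion 76 × 0.13 = 9.88
  Problem sets 79 × 0.05 = 3.95
  Studio work 79 × 0.17 = 13.43
  Final exam 96 × 0.2 = 19.2
  Presentations 80 × 0.12 = 9.6
Sum = 80.5
80.5 is ≥ 78 and < 81 → C+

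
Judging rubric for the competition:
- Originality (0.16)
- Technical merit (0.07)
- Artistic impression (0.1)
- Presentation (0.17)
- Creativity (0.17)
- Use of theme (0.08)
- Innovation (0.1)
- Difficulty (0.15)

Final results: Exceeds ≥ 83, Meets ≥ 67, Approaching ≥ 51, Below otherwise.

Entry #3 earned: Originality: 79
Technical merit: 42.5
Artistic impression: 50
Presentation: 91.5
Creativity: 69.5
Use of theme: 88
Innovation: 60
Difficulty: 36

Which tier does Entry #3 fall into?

Approaching

Weighted total:
  Originality 79 × 0.16 = 12.64
  Technical merit 42.5 × 0.07 = 2.975
  Artistic impression 50 × 0.1 = 5
  Presentation 91.5 × 0.17 = 15.555
  Creativity 69.5 × 0.17 = 11.815
  Use of theme 88 × 0.08 = 7.04
  Innovation 60 × 0.1 = 6
  Difficulty 36 × 0.15 = 5.4
Sum = 66.425
66.425 is ≥ 51 and < 67 → Approaching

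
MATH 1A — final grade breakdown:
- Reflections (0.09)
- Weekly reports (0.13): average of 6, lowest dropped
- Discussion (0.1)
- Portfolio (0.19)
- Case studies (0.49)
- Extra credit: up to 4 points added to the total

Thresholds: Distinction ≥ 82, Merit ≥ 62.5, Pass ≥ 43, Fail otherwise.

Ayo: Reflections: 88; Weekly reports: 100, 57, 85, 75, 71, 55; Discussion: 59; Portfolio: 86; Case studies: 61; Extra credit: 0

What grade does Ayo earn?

Merit

Weekly reports: drop 55 → average of remaining 5 = 388/5 = 77.6
Weighted total:
  Reflections 88 × 0.09 = 7.92
  Weekly reports 77.6 × 0.13 = 10.088
  Discussion 59 × 0.1 = 5.9
  Portfolio 86 × 0.19 = 16.34
  Case studies 61 × 0.49 = 29.89
Sum = 70.138
Extra credit: 70.138 + 0 = 70.138
70.138 is ≥ 62.5 and < 82 → Merit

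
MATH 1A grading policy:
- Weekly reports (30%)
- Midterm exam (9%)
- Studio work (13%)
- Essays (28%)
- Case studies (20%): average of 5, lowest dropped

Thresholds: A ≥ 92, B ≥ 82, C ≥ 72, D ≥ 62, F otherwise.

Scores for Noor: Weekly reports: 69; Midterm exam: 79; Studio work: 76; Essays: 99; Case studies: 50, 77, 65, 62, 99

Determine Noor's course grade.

C

Case studies: drop 50 → average of remaining 4 = 303/4 = 75.75
Weighted total:
  Weekly reports 69 × 0.3 = 20.7
  Midterm exam 79 × 0.09 = 7.11
  Studio work 76 × 0.13 = 9.88
  Essays 99 × 0.28 = 27.72
  Case studies 75.75 × 0.2 = 15.15
Sum = 80.56
80.56 is ≥ 72 and < 82 → C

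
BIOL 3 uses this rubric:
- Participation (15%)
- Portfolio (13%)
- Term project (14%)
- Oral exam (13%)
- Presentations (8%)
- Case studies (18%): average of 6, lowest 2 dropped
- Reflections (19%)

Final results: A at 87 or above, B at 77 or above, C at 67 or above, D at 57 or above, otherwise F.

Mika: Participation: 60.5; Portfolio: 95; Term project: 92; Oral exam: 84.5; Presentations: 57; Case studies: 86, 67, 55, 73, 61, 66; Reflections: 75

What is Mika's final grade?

B

Case studies: drop 55, 61 → average of remaining 4 = 292/4 = 73
Weighted total:
  Participation 60.5 × 0.15 = 9.075
  Portfolio 95 × 0.13 = 12.35
  Term project 92 × 0.14 = 12.88
  Oral exam 84.5 × 0.13 = 10.985
  Presentations 57 × 0.08 = 4.56
  Case studies 73 × 0.18 = 13.14
  Reflections 75 × 0.19 = 14.25
Sum = 77.24
77.24 is ≥ 77 and < 87 → B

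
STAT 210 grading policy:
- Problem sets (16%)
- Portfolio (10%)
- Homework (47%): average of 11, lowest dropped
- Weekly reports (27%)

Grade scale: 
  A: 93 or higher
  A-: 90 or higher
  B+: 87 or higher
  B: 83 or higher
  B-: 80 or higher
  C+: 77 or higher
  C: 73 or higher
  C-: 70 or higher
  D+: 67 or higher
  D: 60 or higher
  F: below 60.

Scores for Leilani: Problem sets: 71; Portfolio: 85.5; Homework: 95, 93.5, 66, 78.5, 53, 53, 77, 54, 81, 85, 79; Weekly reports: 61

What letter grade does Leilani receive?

Homework: drop 53 → average of remaining 10 = 762/10 = 76.2
Weighted total:
  Problem sets 71 × 0.16 = 11.36
  Portfolio 85.5 × 0.1 = 8.55
  Homework 76.2 × 0.47 = 35.814
  Weekly reports 61 × 0.27 = 16.47
Sum = 72.194
72.194 is ≥ 70 and < 73 → C-

C-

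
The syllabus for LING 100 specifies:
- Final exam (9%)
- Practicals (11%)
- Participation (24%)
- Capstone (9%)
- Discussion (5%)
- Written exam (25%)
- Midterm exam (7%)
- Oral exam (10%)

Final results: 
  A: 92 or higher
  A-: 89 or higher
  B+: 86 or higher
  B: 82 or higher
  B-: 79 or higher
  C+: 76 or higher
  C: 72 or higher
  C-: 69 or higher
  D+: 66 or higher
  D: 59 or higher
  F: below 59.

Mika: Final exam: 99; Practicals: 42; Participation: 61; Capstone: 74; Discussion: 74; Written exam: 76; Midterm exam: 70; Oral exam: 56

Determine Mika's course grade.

Weighted total:
  Final exam 99 × 0.09 = 8.91
  Practicals 42 × 0.11 = 4.62
  Participation 61 × 0.24 = 14.64
  Capstone 74 × 0.09 = 6.66
  Discussion 74 × 0.05 = 3.7
  Written exam 76 × 0.25 = 19
  Midterm exam 70 × 0.07 = 4.9
  Oral exam 56 × 0.1 = 5.6
Sum = 68.03
68.03 is ≥ 66 and < 69 → D+

D+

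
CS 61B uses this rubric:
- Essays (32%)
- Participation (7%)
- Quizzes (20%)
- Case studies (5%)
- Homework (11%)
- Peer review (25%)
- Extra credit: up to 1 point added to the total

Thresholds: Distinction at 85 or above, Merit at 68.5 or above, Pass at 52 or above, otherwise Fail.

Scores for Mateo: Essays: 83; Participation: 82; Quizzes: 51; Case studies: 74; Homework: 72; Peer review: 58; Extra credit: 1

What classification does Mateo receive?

Merit

Weighted total:
  Essays 83 × 0.32 = 26.56
  Participation 82 × 0.07 = 5.74
  Quizzes 51 × 0.2 = 10.2
  Case studies 74 × 0.05 = 3.7
  Homework 72 × 0.11 = 7.92
  Peer review 58 × 0.25 = 14.5
Sum = 68.62
Extra credit: 68.62 + 1 = 69.62
69.62 is ≥ 68.5 and < 85 → Merit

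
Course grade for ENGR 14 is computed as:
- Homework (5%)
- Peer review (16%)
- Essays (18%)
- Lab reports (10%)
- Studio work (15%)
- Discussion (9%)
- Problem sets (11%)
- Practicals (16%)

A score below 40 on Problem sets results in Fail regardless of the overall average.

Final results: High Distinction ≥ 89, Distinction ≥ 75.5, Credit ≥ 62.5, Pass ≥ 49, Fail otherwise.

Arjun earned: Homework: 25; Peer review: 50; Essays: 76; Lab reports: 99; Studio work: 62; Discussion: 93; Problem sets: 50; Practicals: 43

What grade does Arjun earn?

Credit

Problem sets score 50 ≥ 40: minimum met.
Weighted total:
  Homework 25 × 0.05 = 1.25
  Peer review 50 × 0.16 = 8
  Essays 76 × 0.18 = 13.68
  Lab reports 99 × 0.1 = 9.9
  Studio work 62 × 0.15 = 9.3
  Discussion 93 × 0.09 = 8.37
  Problem sets 50 × 0.11 = 5.5
  Practicals 43 × 0.16 = 6.88
Sum = 62.88
62.88 is ≥ 62.5 and < 75.5 → Credit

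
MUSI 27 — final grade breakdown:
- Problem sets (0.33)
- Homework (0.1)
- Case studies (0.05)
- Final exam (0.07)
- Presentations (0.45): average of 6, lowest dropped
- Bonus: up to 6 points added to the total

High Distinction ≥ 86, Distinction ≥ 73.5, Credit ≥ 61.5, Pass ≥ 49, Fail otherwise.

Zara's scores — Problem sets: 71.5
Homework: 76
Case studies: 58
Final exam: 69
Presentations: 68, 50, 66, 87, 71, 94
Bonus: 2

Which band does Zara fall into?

Presentations: drop 50 → average of remaining 5 = 386/5 = 77.2
Weighted total:
  Problem sets 71.5 × 0.33 = 23.595
  Homework 76 × 0.1 = 7.6
  Case studies 58 × 0.05 = 2.9
  Final exam 69 × 0.07 = 4.83
  Presentations 77.2 × 0.45 = 34.74
Sum = 73.665
Bonus: 73.665 + 2 = 75.665
75.665 is ≥ 73.5 and < 86 → Distinction

Distinction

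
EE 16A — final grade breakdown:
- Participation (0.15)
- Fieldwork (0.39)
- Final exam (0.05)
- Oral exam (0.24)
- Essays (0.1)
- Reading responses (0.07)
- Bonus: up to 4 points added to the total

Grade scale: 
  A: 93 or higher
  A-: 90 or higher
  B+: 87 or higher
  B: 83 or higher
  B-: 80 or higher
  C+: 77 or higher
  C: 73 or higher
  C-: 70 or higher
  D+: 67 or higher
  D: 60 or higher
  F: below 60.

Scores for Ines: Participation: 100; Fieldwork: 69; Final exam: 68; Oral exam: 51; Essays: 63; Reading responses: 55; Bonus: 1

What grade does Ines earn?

D+

Weighted total:
  Participation 100 × 0.15 = 15
  Fieldwork 69 × 0.39 = 26.91
  Final exam 68 × 0.05 = 3.4
  Oral exam 51 × 0.24 = 12.24
  Essays 63 × 0.1 = 6.3
  Reading responses 55 × 0.07 = 3.85
Sum = 67.7
Bonus: 67.7 + 1 = 68.7
68.7 is ≥ 67 and < 70 → D+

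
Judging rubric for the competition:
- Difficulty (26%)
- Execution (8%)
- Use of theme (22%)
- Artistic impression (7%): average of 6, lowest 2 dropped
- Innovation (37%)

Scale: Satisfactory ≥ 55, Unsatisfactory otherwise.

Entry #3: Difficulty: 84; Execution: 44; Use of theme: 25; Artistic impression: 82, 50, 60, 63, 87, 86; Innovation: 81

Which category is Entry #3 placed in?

Satisfactory

Artistic impression: drop 50, 60 → average of remaining 4 = 318/4 = 79.5
Weighted total:
  Difficulty 84 × 0.26 = 21.84
  Execution 44 × 0.08 = 3.52
  Use of theme 25 × 0.22 = 5.5
  Artistic impression 79.5 × 0.07 = 5.565
  Innovation 81 × 0.37 = 29.97
Sum = 66.395
66.395 ≥ 55 → Satisfactory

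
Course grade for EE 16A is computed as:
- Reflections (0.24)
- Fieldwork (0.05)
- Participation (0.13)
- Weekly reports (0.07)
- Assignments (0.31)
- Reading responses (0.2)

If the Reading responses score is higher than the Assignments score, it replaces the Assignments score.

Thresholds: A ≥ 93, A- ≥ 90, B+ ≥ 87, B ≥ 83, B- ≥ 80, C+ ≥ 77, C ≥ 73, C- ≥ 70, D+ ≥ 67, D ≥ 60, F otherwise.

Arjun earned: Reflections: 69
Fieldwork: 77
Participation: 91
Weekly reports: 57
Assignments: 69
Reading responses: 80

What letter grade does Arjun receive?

C+

Reading responses (80) > Assignments (69), so Assignments counts as 80.
Weighted total:
  Reflections 69 × 0.24 = 16.56
  Fieldwork 77 × 0.05 = 3.85
  Participation 91 × 0.13 = 11.83
  Weekly reports 57 × 0.07 = 3.99
  Assignments 80 × 0.31 = 24.8
  Reading responses 80 × 0.2 = 16
Sum = 77.03
77.03 is ≥ 77 and < 80 → C+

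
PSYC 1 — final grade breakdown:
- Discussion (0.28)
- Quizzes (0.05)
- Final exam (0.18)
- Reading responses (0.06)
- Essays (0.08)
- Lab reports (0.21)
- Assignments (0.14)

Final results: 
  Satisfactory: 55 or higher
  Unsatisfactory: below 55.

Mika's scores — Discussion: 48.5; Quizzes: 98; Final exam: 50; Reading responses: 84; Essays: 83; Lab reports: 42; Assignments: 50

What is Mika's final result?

Weighted total:
  Discussion 48.5 × 0.28 = 13.58
  Quizzes 98 × 0.05 = 4.9
  Final exam 50 × 0.18 = 9
  Reading responses 84 × 0.06 = 5.04
  Essays 83 × 0.08 = 6.64
  Lab reports 42 × 0.21 = 8.82
  Assignments 50 × 0.14 = 7
Sum = 54.98
54.98 < 55 → Unsatisfactory

Unsatisfactory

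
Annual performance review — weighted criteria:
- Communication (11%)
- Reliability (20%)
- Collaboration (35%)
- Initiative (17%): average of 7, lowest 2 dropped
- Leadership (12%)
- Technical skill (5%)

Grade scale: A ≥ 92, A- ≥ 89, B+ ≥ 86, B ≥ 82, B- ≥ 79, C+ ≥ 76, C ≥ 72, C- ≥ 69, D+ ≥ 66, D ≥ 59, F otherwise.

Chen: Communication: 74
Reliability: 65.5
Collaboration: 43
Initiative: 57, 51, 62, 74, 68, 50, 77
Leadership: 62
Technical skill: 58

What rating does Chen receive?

Initiative: drop 50, 51 → average of remaining 5 = 338/5 = 67.6
Weighted total:
  Communication 74 × 0.11 = 8.14
  Reliability 65.5 × 0.2 = 13.1
  Collaboration 43 × 0.35 = 15.05
  Initiative 67.6 × 0.17 = 11.492
  Leadership 62 × 0.12 = 7.44
  Technical skill 58 × 0.05 = 2.9
Sum = 58.122
58.122 < 59 → F

F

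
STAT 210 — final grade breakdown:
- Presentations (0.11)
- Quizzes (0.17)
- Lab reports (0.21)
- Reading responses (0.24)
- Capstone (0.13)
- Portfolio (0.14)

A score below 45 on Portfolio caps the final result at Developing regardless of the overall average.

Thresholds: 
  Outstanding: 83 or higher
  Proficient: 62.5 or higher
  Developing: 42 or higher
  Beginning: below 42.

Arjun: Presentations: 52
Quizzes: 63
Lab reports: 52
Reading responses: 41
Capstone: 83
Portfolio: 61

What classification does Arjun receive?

Developing

Portfolio score 61 ≥ 45: minimum met.
Weighted total:
  Presentations 52 × 0.11 = 5.72
  Quizzes 63 × 0.17 = 10.71
  Lab reports 52 × 0.21 = 10.92
  Reading responses 41 × 0.24 = 9.84
  Capstone 83 × 0.13 = 10.79
  Portfolio 61 × 0.14 = 8.54
Sum = 56.52
56.52 is ≥ 42 and < 62.5 → Developing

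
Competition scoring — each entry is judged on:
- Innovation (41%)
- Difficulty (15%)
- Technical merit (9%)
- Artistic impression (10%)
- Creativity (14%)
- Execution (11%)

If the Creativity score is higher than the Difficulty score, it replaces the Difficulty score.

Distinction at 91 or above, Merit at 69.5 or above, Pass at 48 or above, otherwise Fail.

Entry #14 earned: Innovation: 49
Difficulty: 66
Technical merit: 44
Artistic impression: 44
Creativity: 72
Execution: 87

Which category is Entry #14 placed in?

Pass

Creativity (72) > Difficulty (66), so Difficulty counts as 72.
Weighted total:
  Innovation 49 × 0.41 = 20.09
  Difficulty 72 × 0.15 = 10.8
  Technical merit 44 × 0.09 = 3.96
  Artistic impression 44 × 0.1 = 4.4
  Creativity 72 × 0.14 = 10.08
  Execution 87 × 0.11 = 9.57
Sum = 58.9
58.9 is ≥ 48 and < 69.5 → Pass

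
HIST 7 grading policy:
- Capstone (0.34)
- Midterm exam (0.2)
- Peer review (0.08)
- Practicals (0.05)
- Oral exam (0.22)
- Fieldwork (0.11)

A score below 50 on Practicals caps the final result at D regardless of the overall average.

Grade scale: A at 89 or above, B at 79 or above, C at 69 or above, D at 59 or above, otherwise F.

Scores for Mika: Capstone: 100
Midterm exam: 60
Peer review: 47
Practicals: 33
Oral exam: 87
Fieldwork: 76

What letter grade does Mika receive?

Practicals score 33 < 50: minimum not met.
Weighted total:
  Capstone 100 × 0.34 = 34
  Midterm exam 60 × 0.2 = 12
  Peer review 47 × 0.08 = 3.76
  Practicals 33 × 0.05 = 1.65
  Oral exam 87 × 0.22 = 19.14
  Fieldwork 76 × 0.11 = 8.36
Sum = 78.91
78.91 would be C; cap at D applies → D.

D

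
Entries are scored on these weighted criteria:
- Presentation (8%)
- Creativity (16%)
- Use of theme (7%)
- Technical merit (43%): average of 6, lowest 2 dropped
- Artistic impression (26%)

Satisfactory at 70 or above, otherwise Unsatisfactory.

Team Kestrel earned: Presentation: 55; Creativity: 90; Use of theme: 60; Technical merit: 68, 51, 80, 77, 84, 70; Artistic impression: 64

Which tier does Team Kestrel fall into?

Technical merit: drop 51, 68 → average of remaining 4 = 311/4 = 77.75
Weighted total:
  Presentation 55 × 0.08 = 4.4
  Creativity 90 × 0.16 = 14.4
  Use of theme 60 × 0.07 = 4.2
  Technical merit 77.75 × 0.43 = 33.4325
  Artistic impression 64 × 0.26 = 16.64
Sum = 73.0725
73.0725 ≥ 70 → Satisfactory

Satisfactory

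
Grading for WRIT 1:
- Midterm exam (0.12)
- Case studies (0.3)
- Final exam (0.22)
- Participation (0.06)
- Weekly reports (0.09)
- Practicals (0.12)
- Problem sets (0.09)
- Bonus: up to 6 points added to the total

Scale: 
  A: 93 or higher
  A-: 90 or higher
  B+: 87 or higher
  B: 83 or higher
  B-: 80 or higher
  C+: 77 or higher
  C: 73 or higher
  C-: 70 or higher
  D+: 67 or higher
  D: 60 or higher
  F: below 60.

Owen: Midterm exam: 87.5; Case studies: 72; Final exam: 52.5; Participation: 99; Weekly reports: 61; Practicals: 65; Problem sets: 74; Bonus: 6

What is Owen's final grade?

Weighted total:
  Midterm exam 87.5 × 0.12 = 10.5
  Case studies 72 × 0.3 = 21.6
  Final exam 52.5 × 0.22 = 11.55
  Participation 99 × 0.06 = 5.94
  Weekly reports 61 × 0.09 = 5.49
  Practicals 65 × 0.12 = 7.8
  Problem sets 74 × 0.09 = 6.66
Sum = 69.54
Bonus: 69.54 + 6 = 75.54
75.54 is ≥ 73 and < 77 → C

C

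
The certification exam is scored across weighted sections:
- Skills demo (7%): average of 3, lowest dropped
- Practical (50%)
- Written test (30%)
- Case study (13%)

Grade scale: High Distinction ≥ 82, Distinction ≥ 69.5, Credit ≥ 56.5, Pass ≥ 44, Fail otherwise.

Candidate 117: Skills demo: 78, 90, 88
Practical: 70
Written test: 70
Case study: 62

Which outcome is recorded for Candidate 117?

Distinction

Skills demo: drop 78 → average of remaining 2 = 178/2 = 89
Weighted total:
  Skills demo 89 × 0.07 = 6.23
  Practical 70 × 0.5 = 35
  Written test 70 × 0.3 = 21
  Case study 62 × 0.13 = 8.06
Sum = 70.29
70.29 is ≥ 69.5 and < 82 → Distinction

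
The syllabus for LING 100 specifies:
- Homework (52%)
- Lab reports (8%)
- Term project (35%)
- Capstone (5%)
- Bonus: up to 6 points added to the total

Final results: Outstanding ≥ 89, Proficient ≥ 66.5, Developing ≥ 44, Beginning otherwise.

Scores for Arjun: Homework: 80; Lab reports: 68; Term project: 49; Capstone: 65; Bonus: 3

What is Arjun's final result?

Proficient

Weighted total:
  Homework 80 × 0.52 = 41.6
  Lab reports 68 × 0.08 = 5.44
  Term project 49 × 0.35 = 17.15
  Capstone 65 × 0.05 = 3.25
Sum = 67.44
Bonus: 67.44 + 3 = 70.44
70.44 is ≥ 66.5 and < 89 → Proficient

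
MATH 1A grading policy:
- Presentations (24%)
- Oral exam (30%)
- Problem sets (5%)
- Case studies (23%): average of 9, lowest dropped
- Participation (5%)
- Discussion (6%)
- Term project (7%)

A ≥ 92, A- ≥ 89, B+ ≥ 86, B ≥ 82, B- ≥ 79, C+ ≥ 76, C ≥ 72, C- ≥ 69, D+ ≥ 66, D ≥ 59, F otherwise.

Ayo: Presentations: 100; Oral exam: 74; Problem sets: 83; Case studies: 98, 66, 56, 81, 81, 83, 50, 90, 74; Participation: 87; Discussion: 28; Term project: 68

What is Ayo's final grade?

B-

Case studies: drop 50 → average of remaining 8 = 629/8 = 78.625
Weighted total:
  Presentations 100 × 0.24 = 24
  Oral exam 74 × 0.3 = 22.2
  Problem sets 83 × 0.05 = 4.15
  Case studies 78.625 × 0.23 = 18.08375
  Participation 87 × 0.05 = 4.35
  Discussion 28 × 0.06 = 1.68
  Term project 68 × 0.07 = 4.76
Sum = 79.22375
79.22375 is ≥ 79 and < 82 → B-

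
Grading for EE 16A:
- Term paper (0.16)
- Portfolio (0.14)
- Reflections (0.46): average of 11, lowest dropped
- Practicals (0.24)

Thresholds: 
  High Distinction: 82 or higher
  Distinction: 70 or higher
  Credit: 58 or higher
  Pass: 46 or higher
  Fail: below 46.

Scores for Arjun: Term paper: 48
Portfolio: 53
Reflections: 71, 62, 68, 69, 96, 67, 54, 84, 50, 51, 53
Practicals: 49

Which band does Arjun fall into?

Pass

Reflections: drop 50 → average of remaining 10 = 675/10 = 67.5
Weighted total:
  Term paper 48 × 0.16 = 7.68
  Portfolio 53 × 0.14 = 7.42
  Reflections 67.5 × 0.46 = 31.05
  Practicals 49 × 0.24 = 11.76
Sum = 57.91
57.91 is ≥ 46 and < 58 → Pass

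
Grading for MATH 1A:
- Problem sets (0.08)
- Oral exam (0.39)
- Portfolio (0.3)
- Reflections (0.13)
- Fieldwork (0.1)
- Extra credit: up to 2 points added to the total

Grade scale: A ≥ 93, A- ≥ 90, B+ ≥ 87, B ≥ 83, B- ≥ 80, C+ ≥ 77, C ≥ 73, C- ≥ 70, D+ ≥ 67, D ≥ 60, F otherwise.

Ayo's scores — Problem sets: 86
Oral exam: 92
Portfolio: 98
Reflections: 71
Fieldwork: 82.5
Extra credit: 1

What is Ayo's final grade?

A-

Weighted total:
  Problem sets 86 × 0.08 = 6.88
  Oral exam 92 × 0.39 = 35.88
  Portfolio 98 × 0.3 = 29.4
  Reflections 71 × 0.13 = 9.23
  Fieldwork 82.5 × 0.1 = 8.25
Sum = 89.64
Extra credit: 89.64 + 1 = 90.64
90.64 is ≥ 90 and < 93 → A-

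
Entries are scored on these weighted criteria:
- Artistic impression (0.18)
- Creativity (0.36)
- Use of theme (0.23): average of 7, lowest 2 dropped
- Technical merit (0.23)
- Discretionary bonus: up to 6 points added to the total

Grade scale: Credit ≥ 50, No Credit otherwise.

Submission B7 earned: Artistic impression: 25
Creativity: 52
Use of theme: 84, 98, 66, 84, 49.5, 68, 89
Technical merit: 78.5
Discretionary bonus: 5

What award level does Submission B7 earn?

Use of theme: drop 49.5, 66 → average of remaining 5 = 423/5 = 84.6
Weighted total:
  Artistic impression 25 × 0.18 = 4.5
  Creativity 52 × 0.36 = 18.72
  Use of theme 84.6 × 0.23 = 19.458
  Technical merit 78.5 × 0.23 = 18.055
Sum = 60.733
Discretionary bonus: 60.733 + 5 = 65.733
65.733 ≥ 50 → Credit

Credit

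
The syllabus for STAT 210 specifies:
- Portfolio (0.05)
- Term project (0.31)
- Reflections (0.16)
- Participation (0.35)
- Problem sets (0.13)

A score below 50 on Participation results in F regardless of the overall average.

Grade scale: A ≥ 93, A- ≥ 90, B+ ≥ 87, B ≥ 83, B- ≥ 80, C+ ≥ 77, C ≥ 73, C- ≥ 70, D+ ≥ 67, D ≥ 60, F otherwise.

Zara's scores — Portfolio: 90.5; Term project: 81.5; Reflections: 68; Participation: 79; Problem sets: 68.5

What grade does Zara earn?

Participation score 79 ≥ 50: minimum met.
Weighted total:
  Portfolio 90.5 × 0.05 = 4.525
  Term project 81.5 × 0.31 = 25.265
  Reflections 68 × 0.16 = 10.88
  Participation 79 × 0.35 = 27.65
  Problem sets 68.5 × 0.13 = 8.905
Sum = 77.225
77.225 is ≥ 77 and < 80 → C+

C+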